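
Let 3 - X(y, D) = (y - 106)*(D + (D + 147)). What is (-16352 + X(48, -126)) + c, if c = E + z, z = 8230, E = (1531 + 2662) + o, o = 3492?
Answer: -6524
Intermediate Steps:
E = 7685 (E = (1531 + 2662) + 3492 = 4193 + 3492 = 7685)
X(y, D) = 3 - (-106 + y)*(147 + 2*D) (X(y, D) = 3 - (y - 106)*(D + (D + 147)) = 3 - (-106 + y)*(D + (147 + D)) = 3 - (-106 + y)*(147 + 2*D))
c = 15915 (c = 7685 + 8230 = 15915)
(-16352 + X(48, -126)) + c = (-16352 + (15585 - 147*48 + 212*(-126) - 2*(-126)*48)) + 15915 = (-16352 + (15585 - 7056 - 26712 + 12096)) + 15915 = (-16352 - 6087) + 15915 = -22439 + 15915 = -6524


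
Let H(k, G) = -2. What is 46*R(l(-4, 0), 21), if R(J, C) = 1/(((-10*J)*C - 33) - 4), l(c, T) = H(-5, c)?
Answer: 46/383 ≈ 0.12010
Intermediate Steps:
l(c, T) = -2
R(J, C) = 1/(-37 - 10*C*J) (R(J, C) = 1/((-10*C*J - 33) - 4) = 1/((-33 - 10*C*J) - 4) = 1/(-37 - 10*C*J))
46*R(l(-4, 0), 21) = 46*(-1/(37 + 10*21*(-2))) = 46*(-1/(37 - 420)) = 46*(-1/(-383)) = 46*(-1*(-1/383)) = 46*(1/383) = 46/383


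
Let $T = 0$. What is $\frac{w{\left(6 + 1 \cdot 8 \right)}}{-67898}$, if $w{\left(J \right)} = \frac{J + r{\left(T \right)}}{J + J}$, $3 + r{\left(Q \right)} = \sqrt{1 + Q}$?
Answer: $- \frac{3}{475286} \approx -6.312 \cdot 10^{-6}$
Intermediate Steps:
$r{\left(Q \right)} = -3 + \sqrt{1 + Q}$
$w{\left(J \right)} = \frac{-2 + J}{2 J}$ ($w{\left(J \right)} = \frac{J - \left(3 - \sqrt{1 + 0}\right)}{J + J} = \frac{J - \left(3 - \sqrt{1}\right)}{2 J} = \left(J + \left(-3 + 1\right)\right) \frac{1}{2 J} = \left(J - 2\right) \frac{1}{2 J} = \left(-2 + J\right) \frac{1}{2 J} = \frac{-2 + J}{2 J}$)
$\frac{w{\left(6 + 1 \cdot 8 \right)}}{-67898} = \frac{\frac{1}{2} \frac{1}{6 + 1 \cdot 8} \left(-2 + \left(6 + 1 \cdot 8\right)\right)}{-67898} = \frac{-2 + \left(6 + 8\right)}{2 \left(6 + 8\right)} \left(- \frac{1}{67898}\right) = \frac{-2 + 14}{2 \cdot 14} \left(- \frac{1}{67898}\right) = \frac{1}{2} \cdot \frac{1}{14} \cdot 12 \left(- \frac{1}{67898}\right) = \frac{3}{7} \left(- \frac{1}{67898}\right) = - \frac{3}{475286}$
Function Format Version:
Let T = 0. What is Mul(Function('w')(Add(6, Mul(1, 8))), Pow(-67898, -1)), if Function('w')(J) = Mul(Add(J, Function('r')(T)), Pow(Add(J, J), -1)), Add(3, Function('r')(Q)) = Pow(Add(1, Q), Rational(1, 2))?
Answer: Rational(-3, 475286) ≈ -6.3120e-6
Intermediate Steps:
Function('r')(Q) = Add(-3, Pow(Add(1, Q), Rational(1, 2)))
Function('w')(J) = Mul(Rational(1, 2), Pow(J, -1), Add(-2, J)) (Function('w')(J) = Mul(Add(J, Add(-3, Pow(Add(1, 0), Rational(1, 2)))), Pow(Add(J, J), -1)) = Mul(Add(J, Add(-3, Pow(1, Rational(1, 2)))), Pow(Mul(2, J), -1)) = Mul(Add(J, Add(-3, 1)), Mul(Rational(1, 2), Pow(J, -1))) = Mul(Add(J, -2), Mul(Rational(1, 2), Pow(J, -1))) = Mul(Add(-2, J), Mul(Rational(1, 2), Pow(J, -1))) = Mul(Rational(1, 2), Pow(J, -1), Add(-2, J)))
Mul(Function('w')(Add(6, Mul(1, 8))), Pow(-67898, -1)) = Mul(Mul(Rational(1, 2), Pow(Add(6, Mul(1, 8)), -1), Add(-2, Add(6, Mul(1, 8)))), Pow(-67898, -1)) = Mul(Mul(Rational(1, 2), Pow(Add(6, 8), -1), Add(-2, Add(6, 8))), Rational(-1, 67898)) = Mul(Mul(Rational(1, 2), Pow(14, -1), Add(-2, 14)), Rational(-1, 67898)) = Mul(Mul(Rational(1, 2), Rational(1, 14), 12), Rational(-1, 67898)) = Mul(Rational(3, 7), Rational(-1, 67898)) = Rational(-3, 475286)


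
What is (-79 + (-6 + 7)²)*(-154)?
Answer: 12012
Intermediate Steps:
(-79 + (-6 + 7)²)*(-154) = (-79 + 1²)*(-154) = (-79 + 1)*(-154) = -78*(-154) = 12012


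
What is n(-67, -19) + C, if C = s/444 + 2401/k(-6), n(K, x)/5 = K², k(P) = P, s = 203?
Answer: 3262703/148 ≈ 22045.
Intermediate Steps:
n(K, x) = 5*K²
C = -59157/148 (C = 203/444 + 2401/(-6) = 203*(1/444) + 2401*(-⅙) = 203/444 - 2401/6 = -59157/148 ≈ -399.71)
n(-67, -19) + C = 5*(-67)² - 59157/148 = 5*4489 - 59157/148 = 22445 - 59157/148 = 3262703/148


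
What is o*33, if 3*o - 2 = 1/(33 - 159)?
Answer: 2761/126 ≈ 21.913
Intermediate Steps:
o = 251/378 (o = 2/3 + 1/(3*(33 - 159)) = 2/3 + (1/3)/(-126) = 2/3 + (1/3)*(-1/126) = 2/3 - 1/378 = 251/378 ≈ 0.66402)
o*33 = (251/378)*33 = 2761/126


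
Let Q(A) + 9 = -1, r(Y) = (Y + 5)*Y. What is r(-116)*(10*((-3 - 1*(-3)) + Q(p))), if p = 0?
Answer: -1287600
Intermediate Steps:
r(Y) = Y*(5 + Y) (r(Y) = (5 + Y)*Y = Y*(5 + Y))
Q(A) = -10 (Q(A) = -9 - 1 = -10)
r(-116)*(10*((-3 - 1*(-3)) + Q(p))) = (-116*(5 - 116))*(10*((-3 - 1*(-3)) - 10)) = (-116*(-111))*(10*((-3 + 3) - 10)) = 12876*(10*(0 - 10)) = 12876*(10*(-10)) = 12876*(-100) = -1287600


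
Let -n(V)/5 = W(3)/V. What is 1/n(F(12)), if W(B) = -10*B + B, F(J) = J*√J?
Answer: 8*√3/45 ≈ 0.30792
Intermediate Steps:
F(J) = J^(3/2)
W(B) = -9*B
n(V) = 135/V (n(V) = -5*(-9*3)/V = -(-135)/V = 135/V)
1/n(F(12)) = 1/(135/(12^(3/2))) = 1/(135/((24*√3))) = 1/(135*(√3/72)) = 1/(15*√3/8) = 8*√3/45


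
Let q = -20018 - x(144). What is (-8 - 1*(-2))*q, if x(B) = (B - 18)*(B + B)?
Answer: 337836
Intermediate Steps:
x(B) = 2*B*(-18 + B) (x(B) = (-18 + B)*(2*B) = 2*B*(-18 + B))
q = -56306 (q = -20018 - 2*144*(-18 + 144) = -20018 - 2*144*126 = -20018 - 1*36288 = -20018 - 36288 = -56306)
(-8 - 1*(-2))*q = (-8 - 1*(-2))*(-56306) = (-8 + 2)*(-56306) = -6*(-56306) = 337836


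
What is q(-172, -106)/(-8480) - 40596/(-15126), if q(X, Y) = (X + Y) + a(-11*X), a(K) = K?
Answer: 26653393/10689040 ≈ 2.4935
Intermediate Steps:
q(X, Y) = Y - 10*X (q(X, Y) = (X + Y) - 11*X = Y - 10*X)
q(-172, -106)/(-8480) - 40596/(-15126) = (-106 - 10*(-172))/(-8480) - 40596/(-15126) = (-106 + 1720)*(-1/8480) - 40596*(-1/15126) = 1614*(-1/8480) + 6766/2521 = -807/4240 + 6766/2521 = 26653393/10689040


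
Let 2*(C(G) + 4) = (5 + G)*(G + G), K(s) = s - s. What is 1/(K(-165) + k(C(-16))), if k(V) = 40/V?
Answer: 43/10 ≈ 4.3000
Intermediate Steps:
K(s) = 0
C(G) = -4 + G*(5 + G) (C(G) = -4 + ((5 + G)*(G + G))/2 = -4 + ((5 + G)*(2*G))/2 = -4 + (2*G*(5 + G))/2 = -4 + G*(5 + G))
1/(K(-165) + k(C(-16))) = 1/(0 + 40/(-4 + (-16)² + 5*(-16))) = 1/(0 + 40/(-4 + 256 - 80)) = 1/(0 + 40/172) = 1/(0 + 40*(1/172)) = 1/(0 + 10/43) = 1/(10/43) = 43/10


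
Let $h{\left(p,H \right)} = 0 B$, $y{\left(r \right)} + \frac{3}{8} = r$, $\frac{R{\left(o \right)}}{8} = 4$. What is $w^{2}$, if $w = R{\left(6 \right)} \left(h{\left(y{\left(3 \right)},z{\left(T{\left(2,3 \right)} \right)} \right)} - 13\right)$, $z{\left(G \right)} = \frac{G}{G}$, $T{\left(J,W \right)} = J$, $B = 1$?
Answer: $173056$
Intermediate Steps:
$R{\left(o \right)} = 32$ ($R{\left(o \right)} = 8 \cdot 4 = 32$)
$z{\left(G \right)} = 1$
$y{\left(r \right)} = - \frac{3}{8} + r$
$h{\left(p,H \right)} = 0$ ($h{\left(p,H \right)} = 0 \cdot 1 = 0$)
$w = -416$ ($w = 32 \left(0 - 13\right) = 32 \left(-13\right) = -416$)
$w^{2} = \left(-416\right)^{2} = 173056$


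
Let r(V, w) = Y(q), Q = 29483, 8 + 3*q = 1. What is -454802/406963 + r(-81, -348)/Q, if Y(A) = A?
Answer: -40229630839/35995470387 ≈ -1.1176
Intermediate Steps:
q = -7/3 (q = -8/3 + (⅓)*1 = -8/3 + ⅓ = -7/3 ≈ -2.3333)
r(V, w) = -7/3
-454802/406963 + r(-81, -348)/Q = -454802/406963 - 7/3/29483 = -454802*1/406963 - 7/3*1/29483 = -454802/406963 - 7/88449 = -40229630839/35995470387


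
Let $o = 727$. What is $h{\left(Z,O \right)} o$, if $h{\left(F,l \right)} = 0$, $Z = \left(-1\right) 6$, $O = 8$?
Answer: $0$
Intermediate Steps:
$Z = -6$
$h{\left(Z,O \right)} o = 0 \cdot 727 = 0$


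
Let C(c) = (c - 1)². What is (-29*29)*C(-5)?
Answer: -30276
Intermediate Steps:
C(c) = (-1 + c)²
(-29*29)*C(-5) = (-29*29)*(-1 - 5)² = -841*(-6)² = -841*36 = -30276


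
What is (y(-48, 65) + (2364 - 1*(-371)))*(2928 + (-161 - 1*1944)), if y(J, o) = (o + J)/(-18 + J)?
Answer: 148545739/66 ≈ 2.2507e+6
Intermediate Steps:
y(J, o) = (J + o)/(-18 + J)
(y(-48, 65) + (2364 - 1*(-371)))*(2928 + (-161 - 1*1944)) = ((-48 + 65)/(-18 - 48) + (2364 - 1*(-371)))*(2928 + (-161 - 1*1944)) = (17/(-66) + (2364 + 371))*(2928 + (-161 - 1944)) = (-1/66*17 + 2735)*(2928 - 2105) = (-17/66 + 2735)*823 = (180493/66)*823 = 148545739/66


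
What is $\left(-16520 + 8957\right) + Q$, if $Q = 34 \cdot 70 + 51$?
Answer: $-5132$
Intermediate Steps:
$Q = 2431$ ($Q = 2380 + 51 = 2431$)
$\left(-16520 + 8957\right) + Q = \left(-16520 + 8957\right) + 2431 = -7563 + 2431 = -5132$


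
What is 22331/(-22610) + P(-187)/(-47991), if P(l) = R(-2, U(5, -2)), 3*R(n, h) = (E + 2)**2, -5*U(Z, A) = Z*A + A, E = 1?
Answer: -21014801/21276010 ≈ -0.98772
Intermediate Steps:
U(Z, A) = -A/5 - A*Z/5 (U(Z, A) = -(Z*A + A)/5 = -(A*Z + A)/5 = -(A + A*Z)/5 = -A/5 - A*Z/5)
R(n, h) = 3 (R(n, h) = (1 + 2)**2/3 = (1/3)*3**2 = (1/3)*9 = 3)
P(l) = 3
22331/(-22610) + P(-187)/(-47991) = 22331/(-22610) + 3/(-47991) = 22331*(-1/22610) + 3*(-1/47991) = -22331/22610 - 1/15997 = -21014801/21276010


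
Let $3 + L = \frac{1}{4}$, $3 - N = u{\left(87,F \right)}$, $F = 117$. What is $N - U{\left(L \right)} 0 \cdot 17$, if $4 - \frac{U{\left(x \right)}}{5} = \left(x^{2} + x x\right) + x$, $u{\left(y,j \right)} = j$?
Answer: $-114$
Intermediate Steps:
$N = -114$ ($N = 3 - 117 = -114$)
$L = - \frac{11}{4}$ ($L = -3 + \frac{1}{4} = - \frac{11}{4} \approx -2.75$)
$U{\left(x \right)} = 20 - 10 x^{2} - 5 x$ ($U{\left(x \right)} = 20 - 5 \left(\left(x^{2} + x x\right) + x\right) = 20 - 5 \left(\left(x^{2} + x^{2}\right) + x\right) = 20 - 5 \left(2 x^{2} + x\right) = 20 - 5 \left(x + 2 x^{2}\right) = 20 - \left(5 x + 10 x^{2}\right) = 20 - 10 x^{2} - 5 x$)
$N - U{\left(L \right)} 0 \cdot 17 = -114 - \left(20 - 10 \left(- \frac{11}{4}\right)^{2} - - \frac{55}{4}\right) 0 \cdot 17 = -114 - \left(20 - \frac{605}{8} + \frac{55}{4}\right) 0 = -114 - \left(- \frac{335}{8}\right) 0 = -114 - 0 = -114 + 0 = -114$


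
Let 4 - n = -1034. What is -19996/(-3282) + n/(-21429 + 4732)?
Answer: 165233248/27399777 ≈ 6.0305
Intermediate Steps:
n = 1038 (n = 4 - 1*(-1034) = 4 + 1034 = 1038)
-19996/(-3282) + n/(-21429 + 4732) = -19996/(-3282) + 1038/(-21429 + 4732) = -19996*(-1/3282) + 1038/(-16697) = 9998/1641 + 1038*(-1/16697) = 9998/1641 - 1038/16697 = 165233248/27399777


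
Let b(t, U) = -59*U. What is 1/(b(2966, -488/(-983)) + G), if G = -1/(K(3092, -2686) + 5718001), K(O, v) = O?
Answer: -5623834419/164721710639 ≈ -0.034141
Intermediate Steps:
G = -1/5721093 (G = -1/(3092 + 5718001) = -1/5721093 ≈ -1.7479e-7)
1/(b(2966, -488/(-983)) + G) = 1/(-(-28792)/(-983) - 1/5721093) = 1/(-(-28792)*(-1)/983 - 1/5721093) = 1/(-59*488/983 - 1/5721093) = 1/(-28792/983 - 1/5721093) = 1/(-164721710639/5623834419) = -5623834419/164721710639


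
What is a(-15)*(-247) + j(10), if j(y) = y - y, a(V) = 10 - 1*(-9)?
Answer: -4693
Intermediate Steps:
a(V) = 19 (a(V) = 10 + 9 = 19)
j(y) = 0
a(-15)*(-247) + j(10) = 19*(-247) + 0 = -4693 + 0 = -4693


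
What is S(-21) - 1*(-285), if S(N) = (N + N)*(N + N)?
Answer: 2049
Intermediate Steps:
S(N) = 4*N**2 (S(N) = (2*N)*(2*N) = 4*N**2)
S(-21) - 1*(-285) = 4*(-21)**2 - 1*(-285) = 4*441 + 285 = 1764 + 285 = 2049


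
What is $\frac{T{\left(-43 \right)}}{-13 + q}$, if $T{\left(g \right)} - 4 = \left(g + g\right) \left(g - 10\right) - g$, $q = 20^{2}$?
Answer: $\frac{1535}{129} \approx 11.899$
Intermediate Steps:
$q = 400$
$T{\left(g \right)} = 4 - g + 2 g \left(-10 + g\right)$ ($T{\left(g \right)} = 4 - \left(g - \left(g + g\right) \left(g - 10\right)\right) = 4 - \left(g - 2 g \left(-10 + g\right)\right) = 4 + \left(2 g \left(-10 + g\right) - g\right) = 4 + \left(- g + 2 g \left(-10 + g\right)\right) = 4 - g + 2 g \left(-10 + g\right)$)
$\frac{T{\left(-43 \right)}}{-13 + q} = \frac{4 - -903 + 2 \left(-43\right)^{2}}{-13 + 400} = \frac{4 + 903 + 2 \cdot 1849}{387} = \left(4 + 903 + 3698\right) \frac{1}{387} = 4605 \cdot \frac{1}{387} = \frac{1535}{129}$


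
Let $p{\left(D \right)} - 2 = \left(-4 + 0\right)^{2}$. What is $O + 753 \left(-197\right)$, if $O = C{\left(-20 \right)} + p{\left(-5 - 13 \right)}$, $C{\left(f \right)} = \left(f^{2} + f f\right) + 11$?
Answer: $-147512$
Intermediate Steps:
$p{\left(D \right)} = 18$ ($p{\left(D \right)} = 2 + \left(-4 + 0\right)^{2} = 2 + \left(-4\right)^{2} = 2 + 16 = 18$)
$C{\left(f \right)} = 11 + 2 f^{2}$ ($C{\left(f \right)} = \left(f^{2} + f^{2}\right) + 11 = 2 f^{2} + 11 = 11 + 2 f^{2}$)
$O = 829$ ($O = \left(11 + 2 \left(-20\right)^{2}\right) + 18 = \left(11 + 2 \cdot 400\right) + 18 = \left(11 + 800\right) + 18 = 811 + 18 = 829$)
$O + 753 \left(-197\right) = 829 + 753 \left(-197\right) = 829 - 148341 = -147512$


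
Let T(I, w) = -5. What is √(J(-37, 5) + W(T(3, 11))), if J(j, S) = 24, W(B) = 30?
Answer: 3*√6 ≈ 7.3485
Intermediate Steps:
√(J(-37, 5) + W(T(3, 11))) = √(24 + 30) = √54 = 3*√6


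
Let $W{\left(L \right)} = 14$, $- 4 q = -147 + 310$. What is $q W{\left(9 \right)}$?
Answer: $- \frac{1141}{2} \approx -570.5$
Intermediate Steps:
$q = - \frac{163}{4}$ ($q = - \frac{-147 + 310}{4} = \left(- \frac{1}{4}\right) 163 = - \frac{163}{4} \approx -40.75$)
$q W{\left(9 \right)} = \left(- \frac{163}{4}\right) 14 = - \frac{1141}{2}$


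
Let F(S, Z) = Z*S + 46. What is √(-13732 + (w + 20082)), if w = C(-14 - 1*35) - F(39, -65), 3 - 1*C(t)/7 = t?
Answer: √9203 ≈ 95.932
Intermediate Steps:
C(t) = 21 - 7*t
F(S, Z) = 46 + S*Z (F(S, Z) = S*Z + 46 = 46 + S*Z)
w = 2853 (w = (21 - 7*(-14 - 1*35)) - (46 + 39*(-65)) = (21 - 7*(-14 - 35)) - (46 - 2535) = (21 - 7*(-49)) - 1*(-2489) = (21 + 343) + 2489 = 364 + 2489 = 2853)
√(-13732 + (w + 20082)) = √(-13732 + (2853 + 20082)) = √(-13732 + 22935) = √9203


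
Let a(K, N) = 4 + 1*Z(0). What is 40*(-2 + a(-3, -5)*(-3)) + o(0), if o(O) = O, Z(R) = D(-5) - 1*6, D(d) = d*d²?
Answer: 15160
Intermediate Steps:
D(d) = d³
Z(R) = -131 (Z(R) = (-5)³ - 1*6 = -125 - 6 = -131)
a(K, N) = -127 (a(K, N) = 4 + 1*(-131) = 4 - 131 = -127)
40*(-2 + a(-3, -5)*(-3)) + o(0) = 40*(-2 - 127*(-3)) + 0 = 40*(-2 + 381) + 0 = 40*379 + 0 = 15160 + 0 = 15160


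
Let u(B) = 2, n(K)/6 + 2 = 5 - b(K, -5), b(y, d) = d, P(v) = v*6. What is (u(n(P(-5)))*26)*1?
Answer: 52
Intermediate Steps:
P(v) = 6*v
n(K) = 48 (n(K) = -12 + 6*(5 - 1*(-5)) = -12 + 6*(5 + 5) = -12 + 6*10 = -12 + 60 = 48)
(u(n(P(-5)))*26)*1 = (2*26)*1 = 52*1 = 52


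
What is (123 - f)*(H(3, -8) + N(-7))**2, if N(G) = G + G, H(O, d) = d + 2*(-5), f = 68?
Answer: 56320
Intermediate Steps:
H(O, d) = -10 + d (H(O, d) = d - 10 = -10 + d)
N(G) = 2*G
(123 - f)*(H(3, -8) + N(-7))**2 = (123 - 1*68)*((-10 - 8) + 2*(-7))**2 = (123 - 68)*(-18 - 14)**2 = 55*(-32)**2 = 55*1024 = 56320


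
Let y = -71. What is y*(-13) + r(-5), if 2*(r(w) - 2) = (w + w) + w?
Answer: 1835/2 ≈ 917.50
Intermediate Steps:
r(w) = 2 + 3*w/2 (r(w) = 2 + ((w + w) + w)/2 = 2 + (2*w + w)/2 = 2 + (3*w)/2 = 2 + 3*w/2)
y*(-13) + r(-5) = -71*(-13) + (2 + (3/2)*(-5)) = 923 + (2 - 15/2) = 923 - 11/2 = 1835/2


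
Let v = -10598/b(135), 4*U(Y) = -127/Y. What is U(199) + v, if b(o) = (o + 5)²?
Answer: -195093/278600 ≈ -0.70026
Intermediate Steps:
U(Y) = -127/(4*Y) (U(Y) = (-127/Y)/4 = -127/(4*Y))
b(o) = (5 + o)²
v = -757/1400 (v = -10598/(5 + 135)² = -10598/(140²) = -10598/19600 = -10598*1/19600 = -757/1400 ≈ -0.54071)
U(199) + v = -127/4/199 - 757/1400 = -127/4*1/199 - 757/1400 = -127/796 - 757/1400 = -195093/278600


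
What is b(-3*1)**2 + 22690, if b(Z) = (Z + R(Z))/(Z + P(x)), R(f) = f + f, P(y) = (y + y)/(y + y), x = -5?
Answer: 90841/4 ≈ 22710.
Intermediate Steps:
P(y) = 1 (P(y) = (2*y)/((2*y)) = (2*y)*(1/(2*y)) = 1)
R(f) = 2*f
b(Z) = 3*Z/(1 + Z) (b(Z) = (Z + 2*Z)/(Z + 1) = (3*Z)/(1 + Z) = 3*Z/(1 + Z))
b(-3*1)**2 + 22690 = (3*(-3*1)/(1 - 3*1))**2 + 22690 = (3*(-3)/(1 - 3))**2 + 22690 = (3*(-3)/(-2))**2 + 22690 = (3*(-3)*(-1/2))**2 + 22690 = (9/2)**2 + 22690 = 81/4 + 22690 = 90841/4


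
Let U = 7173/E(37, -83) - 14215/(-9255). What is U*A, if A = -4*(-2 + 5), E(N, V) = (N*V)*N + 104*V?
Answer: -445740152/25144601 ≈ -17.727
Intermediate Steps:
E(N, V) = 104*V + V*N**2 (E(N, V) = V*N**2 + 104*V = 104*V + V*N**2)
A = -12 (A = -4*3 = -12)
U = 111435038/75433803 (U = 7173/((-83*(104 + 37**2))) - 14215/(-9255) = 7173/((-83*(104 + 1369))) - 14215*(-1/9255) = 7173/((-83*1473)) + 2843/1851 = 7173/(-122259) + 2843/1851 = 7173*(-1/122259) + 2843/1851 = -2391/40753 + 2843/1851 = 111435038/75433803 ≈ 1.4773)
U*A = (111435038/75433803)*(-12) = -445740152/25144601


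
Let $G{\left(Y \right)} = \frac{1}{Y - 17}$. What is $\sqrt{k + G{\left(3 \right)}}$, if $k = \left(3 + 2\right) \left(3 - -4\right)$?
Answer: $\frac{\sqrt{6846}}{14} \approx 5.91$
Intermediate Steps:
$G{\left(Y \right)} = \frac{1}{-17 + Y}$
$k = 35$ ($k = 5 \left(3 + 4\right) = 5 \cdot 7 = 35$)
$\sqrt{k + G{\left(3 \right)}} = \sqrt{35 + \frac{1}{-17 + 3}} = \sqrt{35 + \frac{1}{-14}} = \sqrt{35 - \frac{1}{14}} = \sqrt{\frac{489}{14}} = \frac{\sqrt{6846}}{14}$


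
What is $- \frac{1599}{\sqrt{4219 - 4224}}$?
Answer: $\frac{1599 i \sqrt{5}}{5} \approx 715.09 i$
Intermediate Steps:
$- \frac{1599}{\sqrt{4219 - 4224}} = - \frac{1599}{\sqrt{-5}} = - \frac{1599}{i \sqrt{5}} = - 1599 \left(- \frac{i \sqrt{5}}{5}\right) = \frac{1599 i \sqrt{5}}{5}$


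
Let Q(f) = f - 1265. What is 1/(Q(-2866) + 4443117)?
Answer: 1/4438986 ≈ 2.2528e-7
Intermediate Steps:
Q(f) = -1265 + f
1/(Q(-2866) + 4443117) = 1/((-1265 - 2866) + 4443117) = 1/(-4131 + 4443117) = 1/4438986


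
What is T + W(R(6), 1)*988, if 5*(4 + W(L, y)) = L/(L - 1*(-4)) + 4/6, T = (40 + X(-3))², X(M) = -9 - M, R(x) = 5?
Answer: -114952/45 ≈ -2554.5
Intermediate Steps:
T = 1156 (T = (40 + (-9 - 1*(-3)))² = (40 + (-9 + 3))² = (40 - 6)² = 34² = 1156)
W(L, y) = -58/15 + L/(5*(4 + L)) (W(L, y) = -4 + (L/(L - 1*(-4)) + 4/6)/5 = -4 + (L/(L + 4) + 4*(⅙))/5 = -4 + (L/(4 + L) + ⅔)/5 = -4 + (⅔ + L/(4 + L))/5 = -4 + (2/15 + L/(5*(4 + L))) = -58/15 + L/(5*(4 + L)))
T + W(R(6), 1)*988 = 1156 + ((-232 - 55*5)/(15*(4 + 5)))*988 = 1156 + ((1/15)*(-232 - 275)/9)*988 = 1156 + ((1/15)*(⅑)*(-507))*988 = 1156 - 169/45*988 = 1156 - 166972/45 = -114952/45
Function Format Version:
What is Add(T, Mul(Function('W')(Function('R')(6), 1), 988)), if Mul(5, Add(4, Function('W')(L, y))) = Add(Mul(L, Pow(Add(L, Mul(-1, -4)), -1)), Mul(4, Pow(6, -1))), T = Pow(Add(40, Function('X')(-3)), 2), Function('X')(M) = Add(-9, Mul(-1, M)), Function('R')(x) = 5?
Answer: Rational(-114952, 45) ≈ -2554.5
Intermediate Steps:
T = 1156 (T = Pow(Add(40, Add(-9, Mul(-1, -3))), 2) = Pow(Add(40, Add(-9, 3)), 2) = Pow(Add(40, -6), 2) = Pow(34, 2) = 1156)
Function('W')(L, y) = Add(Rational(-58, 15), Mul(Rational(1, 5), L, Pow(Add(4, L), -1))) (Function('W')(L, y) = Add(-4, Mul(Rational(1, 5), Add(Mul(L, Pow(Add(L, Mul(-1, -4)), -1)), Mul(4, Pow(6, -1))))) = Add(-4, Mul(Rational(1, 5), Add(Mul(L, Pow(Add(L, 4), -1)), Mul(4, Rational(1, 6))))) = Add(-4, Mul(Rational(1, 5), Add(Mul(L, Pow(Add(4, L), -1)), Rational(2, 3)))) = Add(-4, Mul(Rational(1, 5), Add(Rational(2, 3), Mul(L, Pow(Add(4, L), -1))))) = Add(-4, Add(Rational(2, 15), Mul(Rational(1, 5), L, Pow(Add(4, L), -1)))) = Add(Rational(-58, 15), Mul(Rational(1, 5), L, Pow(Add(4, L), -1))))
Add(T, Mul(Function('W')(Function('R')(6), 1), 988)) = Add(1156, Mul(Mul(Rational(1, 15), Pow(Add(4, 5), -1), Add(-232, Mul(-55, 5))), 988)) = Add(1156, Mul(Mul(Rational(1, 15), Pow(9, -1), Add(-232, -275)), 988)) = Add(1156, Mul(Mul(Rational(1, 15), Rational(1, 9), -507), 988)) = Add(1156, Mul(Rational(-169, 45), 988)) = Add(1156, Rational(-166972, 45)) = Rational(-114952, 45)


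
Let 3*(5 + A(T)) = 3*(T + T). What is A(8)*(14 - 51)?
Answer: -407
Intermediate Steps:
A(T) = -5 + 2*T (A(T) = -5 + (3*(T + T))/3 = -5 + (3*(2*T))/3 = -5 + (6*T)/3 = -5 + 2*T)
A(8)*(14 - 51) = (-5 + 2*8)*(14 - 51) = (-5 + 16)*(-37) = 11*(-37) = -407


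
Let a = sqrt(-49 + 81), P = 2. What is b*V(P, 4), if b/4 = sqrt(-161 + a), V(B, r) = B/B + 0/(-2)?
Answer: 4*sqrt(-161 + 4*sqrt(2)) ≈ 49.855*I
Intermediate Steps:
V(B, r) = 1 (V(B, r) = 1 + 0*(-1/2) = 1 + 0 = 1)
a = 4*sqrt(2) (a = sqrt(32) = 4*sqrt(2) ≈ 5.6569)
b = 4*sqrt(-161 + 4*sqrt(2)) ≈ 49.855*I
b*V(P, 4) = (4*sqrt(-161 + 4*sqrt(2)))*1 = 4*sqrt(-161 + 4*sqrt(2))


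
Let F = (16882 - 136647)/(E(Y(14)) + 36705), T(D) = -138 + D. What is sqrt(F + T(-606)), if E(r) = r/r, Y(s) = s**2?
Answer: I*sqrt(1006809938474)/36706 ≈ 27.336*I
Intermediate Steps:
E(r) = 1
F = -119765/36706 (F = (16882 - 136647)/(1 + 36705) = -119765/36706 ≈ -3.2628)
sqrt(F + T(-606)) = sqrt(-119765/36706 + (-138 - 606)) = sqrt(-119765/36706 - 744) = sqrt(-27429029/36706) = I*sqrt(1006809938474)/36706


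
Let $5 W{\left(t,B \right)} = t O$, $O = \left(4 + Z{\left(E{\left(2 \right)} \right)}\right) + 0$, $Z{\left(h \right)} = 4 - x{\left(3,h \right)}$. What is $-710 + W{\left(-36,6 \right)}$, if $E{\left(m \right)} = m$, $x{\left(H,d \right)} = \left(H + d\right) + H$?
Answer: $-710$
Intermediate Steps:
$x{\left(H,d \right)} = d + 2 H$
$Z{\left(h \right)} = -2 - h$ ($Z{\left(h \right)} = 4 - \left(h + 2 \cdot 3\right) = 4 - \left(h + 6\right) = 4 - \left(6 + h\right) = -2 - h$)
$O = 0$ ($O = \left(4 - 4\right) + 0 = 0 + 0 = 0$)
$W{\left(t,B \right)} = 0$ ($W{\left(t,B \right)} = \frac{t 0}{5} = \frac{1}{5} \cdot 0 = 0$)
$-710 + W{\left(-36,6 \right)} = -710 + 0 = -710$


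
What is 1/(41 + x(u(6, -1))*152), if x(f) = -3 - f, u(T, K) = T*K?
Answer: 1/497 ≈ 0.0020121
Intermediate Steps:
u(T, K) = K*T
1/(41 + x(u(6, -1))*152) = 1/(41 + (-3 - (-1)*6)*152) = 1/(41 + (-3 - 1*(-6))*152) = 1/(41 + (-3 + 6)*152) = 1/(41 + 3*152) = 1/(41 + 456) = 1/497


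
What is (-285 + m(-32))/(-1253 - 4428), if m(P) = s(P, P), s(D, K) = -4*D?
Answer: 157/5681 ≈ 0.027636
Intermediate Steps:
m(P) = -4*P
(-285 + m(-32))/(-1253 - 4428) = (-285 - 4*(-32))/(-1253 - 4428) = (-285 + 128)/(-5681) = -157*(-1/5681) = 157/5681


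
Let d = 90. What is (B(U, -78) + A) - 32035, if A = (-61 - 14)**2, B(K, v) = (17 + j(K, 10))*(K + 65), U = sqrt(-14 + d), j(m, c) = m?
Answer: -25229 + 164*sqrt(19) ≈ -24514.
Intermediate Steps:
U = 2*sqrt(19) (U = sqrt(-14 + 90) = sqrt(76) = 2*sqrt(19) ≈ 8.7178)
B(K, v) = (17 + K)*(65 + K) (B(K, v) = (17 + K)*(K + 65) = (17 + K)*(65 + K))
A = 5625 (A = (-75)**2 = 5625)
(B(U, -78) + A) - 32035 = ((1105 + (2*sqrt(19))**2 + 82*(2*sqrt(19))) + 5625) - 32035 = ((1105 + 76 + 164*sqrt(19)) + 5625) - 32035 = ((1181 + 164*sqrt(19)) + 5625) - 32035 = (6806 + 164*sqrt(19)) - 32035 = -25229 + 164*sqrt(19)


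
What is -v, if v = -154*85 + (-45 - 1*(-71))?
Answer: 13064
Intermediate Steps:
v = -13064 (v = -13090 + (-45 + 71) = -13090 + 26 = -13064)
-v = -1*(-13064) = 13064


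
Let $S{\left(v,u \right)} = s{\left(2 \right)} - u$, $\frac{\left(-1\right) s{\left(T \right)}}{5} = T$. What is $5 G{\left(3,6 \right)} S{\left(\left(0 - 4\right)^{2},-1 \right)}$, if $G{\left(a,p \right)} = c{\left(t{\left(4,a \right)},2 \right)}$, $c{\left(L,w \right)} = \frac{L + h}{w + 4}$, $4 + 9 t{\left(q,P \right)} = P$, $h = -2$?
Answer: $\frac{95}{6} \approx 15.833$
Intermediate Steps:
$s{\left(T \right)} = - 5 T$
$t{\left(q,P \right)} = - \frac{4}{9} + \frac{P}{9}$
$c{\left(L,w \right)} = \frac{-2 + L}{4 + w}$ ($c{\left(L,w \right)} = \frac{L - 2}{w + 4} = \frac{-2 + L}{4 + w}$)
$S{\left(v,u \right)} = -10 - u$ ($S{\left(v,u \right)} = \left(-5\right) 2 - u = -10 - u$)
$G{\left(a,p \right)} = - \frac{11}{27} + \frac{a}{54}$ ($G{\left(a,p \right)} = \frac{-2 + \left(- \frac{4}{9} + \frac{a}{9}\right)}{4 + 2} = \frac{- \frac{22}{9} + \frac{a}{9}}{6} = - \frac{11}{27} + \frac{a}{54}$)
$5 G{\left(3,6 \right)} S{\left(\left(0 - 4\right)^{2},-1 \right)} = 5 \left(- \frac{11}{27} + \frac{1}{54} \cdot 3\right) \left(-10 - -1\right) = 5 \left(- \frac{11}{27} + \frac{1}{18}\right) \left(-10 + 1\right) = 5 \left(- \frac{19}{54}\right) \left(-9\right) = \left(- \frac{95}{54}\right) \left(-9\right) = \frac{95}{6}$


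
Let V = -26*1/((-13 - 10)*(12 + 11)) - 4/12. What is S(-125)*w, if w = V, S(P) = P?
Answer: 56375/1587 ≈ 35.523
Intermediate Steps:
V = -451/1587 (V = -26/((-23*23)) - 4*1/12 = -26/(-529) - ⅓ = -26*(-1/529) - ⅓ = 26/529 - ⅓ = -451/1587 ≈ -0.28418)
w = -451/1587 ≈ -0.28418
S(-125)*w = -125*(-451/1587) = 56375/1587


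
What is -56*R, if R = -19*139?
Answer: 147896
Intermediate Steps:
R = -2641
-56*R = -56*(-2641) = 147896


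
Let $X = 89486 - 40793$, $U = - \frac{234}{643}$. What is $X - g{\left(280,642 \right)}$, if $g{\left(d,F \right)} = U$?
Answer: $\frac{31309833}{643} \approx 48693.0$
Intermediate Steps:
$U = - \frac{234}{643}$ ($U = \left(-234\right) \frac{1}{643} = - \frac{234}{643} \approx -0.36392$)
$g{\left(d,F \right)} = - \frac{234}{643}$
$X = 48693$
$X - g{\left(280,642 \right)} = 48693 - - \frac{234}{643} = 48693 + \frac{234}{643} = \frac{31309833}{643}$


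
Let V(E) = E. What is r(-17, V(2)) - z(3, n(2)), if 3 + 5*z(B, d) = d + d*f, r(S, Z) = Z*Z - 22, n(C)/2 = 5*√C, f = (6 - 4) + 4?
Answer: -87/5 - 14*√2 ≈ -37.199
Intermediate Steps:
f = 6 (f = 2 + 4 = 6)
n(C) = 10*√C (n(C) = 2*(5*√C) = 10*√C)
r(S, Z) = -22 + Z² (r(S, Z) = Z² - 22 = -22 + Z²)
z(B, d) = -⅗ + 7*d/5 (z(B, d) = -⅗ + (d + d*6)/5 = -⅗ + (d + 6*d)/5 = -⅗ + (7*d)/5 = -⅗ + 7*d/5)
r(-17, V(2)) - z(3, n(2)) = (-22 + 2²) - (-⅗ + 7*(10*√2)/5) = (-22 + 4) - (-⅗ + 14*√2) = -18 + (⅗ - 14*√2) = -87/5 - 14*√2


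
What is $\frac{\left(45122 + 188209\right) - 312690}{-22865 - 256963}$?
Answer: $\frac{26453}{93276} \approx 0.2836$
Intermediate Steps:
$\frac{\left(45122 + 188209\right) - 312690}{-22865 - 256963} = \frac{233331 - 312690}{-279828} = \left(-79359\right) \left(- \frac{1}{279828}\right) = \frac{26453}{93276}$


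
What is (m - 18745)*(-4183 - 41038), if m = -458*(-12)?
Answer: 599133029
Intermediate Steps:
m = 5496
(m - 18745)*(-4183 - 41038) = (5496 - 18745)*(-4183 - 41038) = -13249*(-45221) = 599133029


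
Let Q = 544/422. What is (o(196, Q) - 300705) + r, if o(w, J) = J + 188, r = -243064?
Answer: -114695319/211 ≈ -5.4358e+5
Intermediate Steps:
Q = 272/211 (Q = 544*(1/422) = 272/211 ≈ 1.2891)
o(w, J) = 188 + J
(o(196, Q) - 300705) + r = ((188 + 272/211) - 300705) - 243064 = (39940/211 - 300705) - 243064 = -63408815/211 - 243064 = -114695319/211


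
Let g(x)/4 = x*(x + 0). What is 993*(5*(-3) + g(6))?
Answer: 128097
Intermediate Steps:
g(x) = 4*x**2 (g(x) = 4*(x*(x + 0)) = 4*(x*x) = 4*x**2)
993*(5*(-3) + g(6)) = 993*(5*(-3) + 4*6**2) = 993*(-15 + 4*36) = 993*(-15 + 144) = 993*129 = 128097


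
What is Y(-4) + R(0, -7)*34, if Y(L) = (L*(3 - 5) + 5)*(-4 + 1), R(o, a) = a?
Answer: -277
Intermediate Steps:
Y(L) = -15 + 6*L (Y(L) = (L*(-2) + 5)*(-3) = (-2*L + 5)*(-3) = (5 - 2*L)*(-3) = -15 + 6*L)
Y(-4) + R(0, -7)*34 = (-15 + 6*(-4)) - 7*34 = (-15 - 24) - 238 = -39 - 238 = -277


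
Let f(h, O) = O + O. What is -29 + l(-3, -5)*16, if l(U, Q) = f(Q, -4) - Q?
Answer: -77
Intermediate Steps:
f(h, O) = 2*O
l(U, Q) = -8 - Q (l(U, Q) = 2*(-4) - Q = -8 - Q)
-29 + l(-3, -5)*16 = -29 + (-8 - 1*(-5))*16 = -29 + (-8 + 5)*16 = -29 - 3*16 = -29 - 48 = -77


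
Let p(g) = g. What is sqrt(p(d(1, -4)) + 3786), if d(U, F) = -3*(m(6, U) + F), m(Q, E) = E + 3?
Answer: sqrt(3786) ≈ 61.530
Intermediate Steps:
m(Q, E) = 3 + E
d(U, F) = -9 - 3*F - 3*U (d(U, F) = -3*((3 + U) + F) = -3*(3 + F + U) = -9 - 3*F - 3*U)
sqrt(p(d(1, -4)) + 3786) = sqrt((-9 - 3*(-4) - 3*1) + 3786) = sqrt((-9 + 12 - 3) + 3786) = sqrt(0 + 3786) = sqrt(3786)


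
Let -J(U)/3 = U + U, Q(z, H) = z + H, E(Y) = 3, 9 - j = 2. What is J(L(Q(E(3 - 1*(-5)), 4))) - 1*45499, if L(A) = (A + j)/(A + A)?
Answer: -45505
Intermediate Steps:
j = 7 (j = 9 - 1*2 = 9 - 2 = 7)
Q(z, H) = H + z
L(A) = (7 + A)/(2*A) (L(A) = (A + 7)/(A + A) = (7 + A)/((2*A)) = (7 + A)*(1/(2*A)) = (7 + A)/(2*A))
J(U) = -6*U (J(U) = -3*(U + U) = -6*U)
J(L(Q(E(3 - 1*(-5)), 4))) - 1*45499 = -3*(7 + (4 + 3))/(4 + 3) - 1*45499 = -3*(7 + 7)/7 - 45499 = -3*14/7 - 45499 = -6*1 - 45499 = -6 - 45499 = -45505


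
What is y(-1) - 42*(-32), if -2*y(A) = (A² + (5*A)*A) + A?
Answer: 2683/2 ≈ 1341.5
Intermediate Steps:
y(A) = -3*A² - A/2 (y(A) = -((A² + (5*A)*A) + A)/2 = -((A² + 5*A²) + A)/2 = -(6*A² + A)/2 = -(A + 6*A²)/2 = -3*A² - A/2)
y(-1) - 42*(-32) = -½*(-1)*(1 + 6*(-1)) - 42*(-32) = -½*(-1)*(1 - 6) + 1344 = -½*(-1)*(-5) + 1344 = -5/2 + 1344 = 2683/2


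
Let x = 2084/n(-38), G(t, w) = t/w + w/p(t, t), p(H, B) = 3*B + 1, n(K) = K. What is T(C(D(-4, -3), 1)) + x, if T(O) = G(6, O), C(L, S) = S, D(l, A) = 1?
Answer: -927/19 ≈ -48.789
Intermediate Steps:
p(H, B) = 1 + 3*B
G(t, w) = t/w + w/(1 + 3*t)
T(O) = 6/O + O/19 (T(O) = 6/O + O/(1 + 3*6) = 6/O + O/(1 + 18) = 6/O + O/19)
x = -1042/19 (x = 2084/(-38) = 2084*(-1/38) = -1042/19 ≈ -54.842)
T(C(D(-4, -3), 1)) + x = (6/1 + (1/19)*1) - 1042/19 = (6*1 + 1/19) - 1042/19 = (6 + 1/19) - 1042/19 = 115/19 - 1042/19 = -927/19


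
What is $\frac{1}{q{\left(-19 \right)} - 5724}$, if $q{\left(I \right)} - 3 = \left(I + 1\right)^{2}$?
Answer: $- \frac{1}{5397} \approx -0.00018529$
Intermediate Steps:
$q{\left(I \right)} = 3 + \left(1 + I\right)^{2}$ ($q{\left(I \right)} = 3 + \left(I + 1\right)^{2} = 3 + \left(1 + I\right)^{2}$)
$\frac{1}{q{\left(-19 \right)} - 5724} = \frac{1}{\left(3 + \left(1 - 19\right)^{2}\right) - 5724} = \frac{1}{\left(3 + \left(-18\right)^{2}\right) - 5724} = \frac{1}{\left(3 + 324\right) - 5724} = \frac{1}{327 - 5724} = \frac{1}{-5397} = - \frac{1}{5397}$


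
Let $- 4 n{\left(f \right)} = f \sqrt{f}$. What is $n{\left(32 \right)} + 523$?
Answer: $523 - 32 \sqrt{2} \approx 477.75$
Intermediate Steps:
$n{\left(f \right)} = - \frac{f^{\frac{3}{2}}}{4}$ ($n{\left(f \right)} = - \frac{f \sqrt{f}}{4} = - \frac{f^{\frac{3}{2}}}{4}$)
$n{\left(32 \right)} + 523 = - \frac{32^{\frac{3}{2}}}{4} + 523 = - \frac{128 \sqrt{2}}{4} + 523 = - 32 \sqrt{2} + 523 = 523 - 32 \sqrt{2}$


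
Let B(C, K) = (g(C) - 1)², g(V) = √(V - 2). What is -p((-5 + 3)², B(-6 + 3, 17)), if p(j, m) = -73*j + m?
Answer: 296 + 2*I*√5 ≈ 296.0 + 4.4721*I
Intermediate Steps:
g(V) = √(-2 + V)
B(C, K) = (-1 + √(-2 + C))² (B(C, K) = (√(-2 + C) - 1)² = (-1 + √(-2 + C))²)
p(j, m) = m - 73*j
-p((-5 + 3)², B(-6 + 3, 17)) = -((-1 + √(-2 + (-6 + 3)))² - 73*(-5 + 3)²) = -((-1 + √(-2 - 3))² - 73*(-2)²) = -((-1 + √(-5))² - 73*4) = -((-1 + I*√5)² - 292) = -(-292 + (-1 + I*√5)²) = 292 - (-1 + I*√5)²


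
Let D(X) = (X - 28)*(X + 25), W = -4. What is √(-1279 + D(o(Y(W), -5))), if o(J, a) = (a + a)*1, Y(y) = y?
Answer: 43*I ≈ 43.0*I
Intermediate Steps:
o(J, a) = 2*a (o(J, a) = (2*a)*1 = 2*a)
D(X) = (-28 + X)*(25 + X)
√(-1279 + D(o(Y(W), -5))) = √(-1279 + (-700 + (2*(-5))² - 6*(-5))) = √(-1279 + (-700 + (-10)² - 3*(-10))) = √(-1279 + (-700 + 100 + 30)) = √(-1279 - 570) = √(-1849) = 43*I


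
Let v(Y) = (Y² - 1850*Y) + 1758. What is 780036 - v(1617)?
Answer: 1155039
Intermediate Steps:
v(Y) = 1758 + Y² - 1850*Y
780036 - v(1617) = 780036 - (1758 + 1617² - 1850*1617) = 780036 - (1758 + 2614689 - 2991450) = 780036 - 1*(-375003) = 780036 + 375003 = 1155039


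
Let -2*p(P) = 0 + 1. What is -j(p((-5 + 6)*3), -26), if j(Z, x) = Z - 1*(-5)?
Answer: -9/2 ≈ -4.5000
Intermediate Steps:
p(P) = -½ (p(P) = -(0 + 1)/2 = -½*1 = -½)
j(Z, x) = 5 + Z (j(Z, x) = Z + 5 = 5 + Z)
-j(p((-5 + 6)*3), -26) = -(5 - ½) = -1*9/2 = -9/2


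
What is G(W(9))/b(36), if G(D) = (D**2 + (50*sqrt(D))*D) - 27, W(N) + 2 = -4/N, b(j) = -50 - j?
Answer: 1703/6966 + 550*I*sqrt(22)/1161 ≈ 0.24447 + 2.222*I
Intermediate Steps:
W(N) = -2 - 4/N
G(D) = -27 + D**2 + 50*D**(3/2) (G(D) = (D**2 + 50*D**(3/2)) - 27 = -27 + D**2 + 50*D**(3/2))
G(W(9))/b(36) = (-27 + (-2 - 4/9)**2 + 50*(-2 - 4/9)**(3/2))/(-50 - 1*36) = (-27 + (-2 - 4*1/9)**2 + 50*(-2 - 4*1/9)**(3/2))/(-50 - 36) = (-27 + (-2 - 4/9)**2 + 50*(-2 - 4/9)**(3/2))/(-86) = (-27 + (-22/9)**2 + 50*(-22/9)**(3/2))*(-1/86) = (-27 + 484/81 + 50*(-22*I*sqrt(22)/27))*(-1/86) = (-27 + 484/81 - 1100*I*sqrt(22)/27)*(-1/86) = (-1703/81 - 1100*I*sqrt(22)/27)*(-1/86) = 1703/6966 + 550*I*sqrt(22)/1161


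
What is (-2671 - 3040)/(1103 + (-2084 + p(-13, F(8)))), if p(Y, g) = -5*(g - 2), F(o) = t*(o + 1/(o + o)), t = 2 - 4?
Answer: 45688/7123 ≈ 6.4142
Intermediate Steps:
t = -2
F(o) = -1/o - 2*o (F(o) = -2*(o + 1/(o + o)) = -2*(o + 1/(2*o)) = -1/o - 2*o)
p(Y, g) = 10 - 5*g (p(Y, g) = -5*(-2 + g) = 10 - 5*g)
(-2671 - 3040)/(1103 + (-2084 + p(-13, F(8)))) = (-2671 - 3040)/(1103 + (-2084 + (10 - 5*(-1/8 - 2*8)))) = -5711/(1103 + (-2084 + (10 - 5*(-1*1/8 - 16)))) = -5711/(1103 + (-2084 + (10 - 5*(-1/8 - 16)))) = -5711/(1103 + (-2084 + (10 - 5*(-129/8)))) = -5711/(1103 + (-2084 + (10 + 645/8))) = -5711/(1103 + (-2084 + 725/8)) = -5711/(1103 - 15947/8) = -5711/(-7123/8) = -5711*(-8/7123) = 45688/7123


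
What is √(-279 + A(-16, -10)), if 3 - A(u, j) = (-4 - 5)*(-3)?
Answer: I*√303 ≈ 17.407*I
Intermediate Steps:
A(u, j) = -24 (A(u, j) = 3 - (-4 - 5)*(-3) = 3 - (-9)*(-3) = 3 - 1*27 = 3 - 27 = -24)
√(-279 + A(-16, -10)) = √(-279 - 24) = √(-303) = I*√303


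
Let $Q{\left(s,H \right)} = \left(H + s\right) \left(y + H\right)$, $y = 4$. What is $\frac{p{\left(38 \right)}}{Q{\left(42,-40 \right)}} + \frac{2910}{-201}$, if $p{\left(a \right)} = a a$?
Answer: $- \frac{41647}{1206} \approx -34.533$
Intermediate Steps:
$Q{\left(s,H \right)} = \left(4 + H\right) \left(H + s\right)$ ($Q{\left(s,H \right)} = \left(H + s\right) \left(4 + H\right) = \left(4 + H\right) \left(H + s\right)$)
$p{\left(a \right)} = a^{2}$
$\frac{p{\left(38 \right)}}{Q{\left(42,-40 \right)}} + \frac{2910}{-201} = \frac{38^{2}}{\left(-40\right)^{2} + 4 \left(-40\right) + 4 \cdot 42 - 1680} + \frac{2910}{-201} = \frac{1444}{1600 - 160 + 168 - 1680} + 2910 \left(- \frac{1}{201}\right) = \frac{1444}{-72} - \frac{970}{67} = 1444 \left(- \frac{1}{72}\right) - \frac{970}{67} = - \frac{361}{18} - \frac{970}{67} = - \frac{41647}{1206}$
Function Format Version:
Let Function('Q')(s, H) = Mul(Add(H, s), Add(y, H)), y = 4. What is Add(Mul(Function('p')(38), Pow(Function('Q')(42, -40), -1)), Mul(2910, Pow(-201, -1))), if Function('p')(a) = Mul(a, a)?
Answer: Rational(-41647, 1206) ≈ -34.533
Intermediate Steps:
Function('Q')(s, H) = Mul(Add(4, H), Add(H, s)) (Function('Q')(s, H) = Mul(Add(H, s), Add(4, H)) = Mul(Add(4, H), Add(H, s)))
Function('p')(a) = Pow(a, 2)
Add(Mul(Function('p')(38), Pow(Function('Q')(42, -40), -1)), Mul(2910, Pow(-201, -1))) = Add(Mul(Pow(38, 2), Pow(Add(Pow(-40, 2), Mul(4, -40), Mul(4, 42), Mul(-40, 42)), -1)), Mul(2910, Pow(-201, -1))) = Add(Mul(1444, Pow(Add(1600, -160, 168, -1680), -1)), Mul(2910, Rational(-1, 201))) = Add(Mul(1444, Pow(-72, -1)), Rational(-970, 67)) = Add(Mul(1444, Rational(-1, 72)), Rational(-970, 67)) = Add(Rational(-361, 18), Rational(-970, 67)) = Rational(-41647, 1206)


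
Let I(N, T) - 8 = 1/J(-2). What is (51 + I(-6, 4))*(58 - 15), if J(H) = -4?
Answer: 10105/4 ≈ 2526.3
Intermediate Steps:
I(N, T) = 31/4 (I(N, T) = 8 + 1/(-4) = 8 - 1/4 = 31/4)
(51 + I(-6, 4))*(58 - 15) = (51 + 31/4)*(58 - 15) = (235/4)*43 = 10105/4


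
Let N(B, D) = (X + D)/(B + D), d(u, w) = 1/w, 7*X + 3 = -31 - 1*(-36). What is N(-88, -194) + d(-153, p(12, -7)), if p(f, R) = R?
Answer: 179/329 ≈ 0.54407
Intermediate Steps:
X = 2/7 (X = -3/7 + (-31 - 1*(-36))/7 = -3/7 + (-31 + 36)/7 = -3/7 + (⅐)*5 = -3/7 + 5/7 = 2/7 ≈ 0.28571)
N(B, D) = (2/7 + D)/(B + D)
N(-88, -194) + d(-153, p(12, -7)) = (2/7 - 194)/(-88 - 194) + 1/(-7) = -1356/7/(-282) - ⅐ = -1/282*(-1356/7) - ⅐ = 226/329 - ⅐ = 179/329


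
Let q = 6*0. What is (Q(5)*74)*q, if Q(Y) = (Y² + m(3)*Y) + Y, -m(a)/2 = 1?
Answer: 0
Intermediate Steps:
m(a) = -2 (m(a) = -2*1 = -2)
Q(Y) = Y² - Y (Q(Y) = (Y² - 2*Y) + Y = Y² - Y)
q = 0
(Q(5)*74)*q = ((5*(-1 + 5))*74)*0 = ((5*4)*74)*0 = (20*74)*0 = 1480*0 = 0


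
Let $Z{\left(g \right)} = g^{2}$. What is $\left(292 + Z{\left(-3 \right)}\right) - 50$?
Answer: $251$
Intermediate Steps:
$\left(292 + Z{\left(-3 \right)}\right) - 50 = \left(292 + \left(-3\right)^{2}\right) - 50 = \left(292 + 9\right) - 50 = 301 - 50 = 251$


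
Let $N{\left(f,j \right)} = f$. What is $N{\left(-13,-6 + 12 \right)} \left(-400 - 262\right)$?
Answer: $8606$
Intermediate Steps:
$N{\left(-13,-6 + 12 \right)} \left(-400 - 262\right) = - 13 \left(-400 - 262\right) = \left(-13\right) \left(-662\right) = 8606$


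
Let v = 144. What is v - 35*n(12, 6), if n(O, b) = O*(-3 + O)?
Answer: -3636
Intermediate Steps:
v - 35*n(12, 6) = 144 - 420*(-3 + 12) = 144 - 420*9 = 144 - 35*108 = 144 - 3780 = -3636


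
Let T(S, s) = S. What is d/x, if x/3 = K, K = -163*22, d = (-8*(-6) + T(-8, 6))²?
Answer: -800/5379 ≈ -0.14873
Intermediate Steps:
d = 1600 (d = (-8*(-6) - 8)² = (48 - 8)² = 40² = 1600)
K = -3586
x = -10758 (x = 3*(-3586) = -10758)
d/x = 1600/(-10758) = 1600*(-1/10758) = -800/5379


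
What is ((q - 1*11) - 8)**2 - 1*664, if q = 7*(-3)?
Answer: 936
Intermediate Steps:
q = -21
((q - 1*11) - 8)**2 - 1*664 = ((-21 - 1*11) - 8)**2 - 1*664 = ((-21 - 11) - 8)**2 - 664 = (-32 - 8)**2 - 664 = (-40)**2 - 664 = 1600 - 664 = 936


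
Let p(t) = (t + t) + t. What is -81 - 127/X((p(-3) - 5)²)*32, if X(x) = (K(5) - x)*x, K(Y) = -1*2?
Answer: -392423/4851 ≈ -80.895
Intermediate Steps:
K(Y) = -2
p(t) = 3*t (p(t) = 2*t + t = 3*t)
X(x) = x*(-2 - x) (X(x) = (-2 - x)*x = x*(-2 - x))
-81 - 127/X((p(-3) - 5)²)*32 = -81 - 127*(-1/((2 + (3*(-3) - 5)²)*(3*(-3) - 5)²))*32 = -81 - 127*(-1/((-9 - 5)²*(2 + (-9 - 5)²)))*32 = -81 - 127*(-1/(196*(2 + (-14)²)))*32 = -81 - 127*(-1/(196*(2 + 196)))*32 = -81 - 127/((-1*196*198))*32 = -81 - 127/(-38808)*32 = -81 - 127*(-1/38808)*32 = -81 + (127/38808)*32 = -81 + 508/4851 = -392423/4851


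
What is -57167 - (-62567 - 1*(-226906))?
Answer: -221506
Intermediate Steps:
-57167 - (-62567 - 1*(-226906)) = -57167 - (-62567 + 226906) = -57167 - 1*164339 = -57167 - 164339 = -221506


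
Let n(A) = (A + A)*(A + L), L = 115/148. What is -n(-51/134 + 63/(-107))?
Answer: -2836660809/7606395028 ≈ -0.37293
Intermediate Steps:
L = 115/148 (L = 115*(1/148) = 115/148 ≈ 0.77703)
n(A) = 2*A*(115/148 + A) (n(A) = (A + A)*(A + 115/148) = (2*A)*(115/148 + A) = 2*A*(115/148 + A))
-n(-51/134 + 63/(-107)) = -(-51/134 + 63/(-107))*(115 + 148*(-51/134 + 63/(-107)))/74 = -(-51*1/134 + 63*(-1/107))*(115 + 148*(-51*1/134 + 63*(-1/107)))/74 = -(-51/134 - 63/107)*(115 + 148*(-51/134 - 63/107))/74 = -(-13899)*(115 + 148*(-13899/14338))/(74*14338) = -(-13899)*(115 - 1028526/7169)/(74*14338) = -(-13899)*(-204091)/(74*14338*7169) = -1*2836660809/7606395028 = -2836660809/7606395028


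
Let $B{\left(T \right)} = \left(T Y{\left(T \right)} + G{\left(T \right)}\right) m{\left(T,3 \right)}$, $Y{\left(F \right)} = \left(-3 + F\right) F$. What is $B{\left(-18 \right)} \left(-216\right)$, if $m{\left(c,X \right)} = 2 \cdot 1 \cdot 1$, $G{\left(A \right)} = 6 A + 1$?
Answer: $2985552$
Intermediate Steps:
$Y{\left(F \right)} = F \left(-3 + F\right)$
$G{\left(A \right)} = 1 + 6 A$
$m{\left(c,X \right)} = 2$ ($m{\left(c,X \right)} = 2 \cdot 1 = 2$)
$B{\left(T \right)} = 2 + 12 T + 2 T^{2} \left(-3 + T\right)$ ($B{\left(T \right)} = \left(T T \left(-3 + T\right) + \left(1 + 6 T\right)\right) 2 = \left(T^{2} \left(-3 + T\right) + \left(1 + 6 T\right)\right) 2 = \left(1 + 6 T + T^{2} \left(-3 + T\right)\right) 2 = 2 + 12 T + 2 T^{2} \left(-3 + T\right)$)
$B{\left(-18 \right)} \left(-216\right) = \left(2 + 12 \left(-18\right) + 2 \left(-18\right)^{2} \left(-3 - 18\right)\right) \left(-216\right) = \left(2 - 216 + 2 \cdot 324 \left(-21\right)\right) \left(-216\right) = \left(2 - 216 - 13608\right) \left(-216\right) = \left(-13822\right) \left(-216\right) = 2985552$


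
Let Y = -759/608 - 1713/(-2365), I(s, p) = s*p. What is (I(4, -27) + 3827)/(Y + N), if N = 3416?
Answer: 5347624480/4911181189 ≈ 1.0889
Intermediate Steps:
I(s, p) = p*s
Y = -753531/1437920 (Y = -759*1/608 - 1713*(-1/2365) = -759/608 + 1713/2365 = -753531/1437920 ≈ -0.52404)
(I(4, -27) + 3827)/(Y + N) = (-27*4 + 3827)/(-753531/1437920 + 3416) = (-108 + 3827)/(4911181189/1437920) = 3719*(1437920/4911181189) = 5347624480/4911181189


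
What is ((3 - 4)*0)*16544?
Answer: 0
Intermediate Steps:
((3 - 4)*0)*16544 = -1*0*16544 = 0*16544 = 0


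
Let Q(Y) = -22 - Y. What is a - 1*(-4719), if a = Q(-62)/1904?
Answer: 1123127/238 ≈ 4719.0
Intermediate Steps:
a = 5/238 (a = (-22 - 1*(-62))/1904 = (-22 + 62)*(1/1904) = 40*(1/1904) = 5/238 ≈ 0.021008)
a - 1*(-4719) = 5/238 - 1*(-4719) = 5/238 + 4719 = 1123127/238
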